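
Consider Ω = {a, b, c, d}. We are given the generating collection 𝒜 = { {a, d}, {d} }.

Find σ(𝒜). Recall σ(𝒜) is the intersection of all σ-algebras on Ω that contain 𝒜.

Answer: σ(𝒜) = { {}, {a}, {d}, {a, d}, {b, c}, {a, b, c}, {b, c, d}, Ω }

Derivation:
Initial family (4 sets): { {}, {d}, {a, d}, Ω }.
Iteration 1: +2 →
  {b, c}  = {a, d}ᶜ
  {a, b, c}  = {d}ᶜ
  — 6 sets.
Iteration 2 adds 1:
  {b, c, d}  = {b, c} ∪ {d}
  — 7 sets.
Iteration 3: +1 →
  {a}  = {b, c, d}ᶜ
  — 8 sets.
Iteration 4: already closed under ᶜ and ∪.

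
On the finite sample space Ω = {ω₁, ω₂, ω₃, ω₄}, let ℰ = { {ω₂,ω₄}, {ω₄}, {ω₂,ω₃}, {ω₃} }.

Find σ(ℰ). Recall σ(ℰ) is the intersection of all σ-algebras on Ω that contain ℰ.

σ(ℰ) = { {}, {ω₁}, {ω₂}, {ω₃}, {ω₄}, {ω₁,ω₂}, {ω₁,ω₃}, {ω₁,ω₄}, {ω₂,ω₃}, {ω₂,ω₄}, {ω₃,ω₄}, {ω₁,ω₂,ω₃}, {ω₁,ω₂,ω₄}, {ω₁,ω₃,ω₄}, {ω₂,ω₃,ω₄}, Ω }

Working:
Take S₀ = ℰ ∪ {∅, Ω} = { {}, {ω₃}, {ω₄}, {ω₂,ω₃}, {ω₂,ω₄}, Ω }.
Step 1 adds 6:
  {ω₁,ω₃}  = ᶜ of {ω₂,ω₄}
  {ω₁,ω₄}  = ᶜ of {ω₂,ω₃}
  {ω₃,ω₄}  = {ω₃} ∪ {ω₄}
  {ω₁,ω₂,ω₃}  = ᶜ of {ω₄}
  {ω₁,ω₂,ω₄}  = ᶜ of {ω₃}
  {ω₂,ω₃,ω₄}  = {ω₃} ∪ {ω₂,ω₄}
  — 12 sets.
Step 2. New:
  {ω₁}  = ᶜ of {ω₂,ω₃,ω₄}
  {ω₁,ω₂}  = ᶜ of {ω₃,ω₄}
  {ω₁,ω₃,ω₄}  = {ω₃,ω₄} ∪ {ω₁,ω₄}
  — 15 sets.
Step 3: 1 new —
  {ω₂}  = ᶜ of {ω₁,ω₃,ω₄}
  — 16 sets.
Step 4: closed — nothing new.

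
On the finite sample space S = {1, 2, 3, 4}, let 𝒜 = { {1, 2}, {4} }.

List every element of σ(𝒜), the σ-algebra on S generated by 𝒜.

Begin from { ∅, {4}, {1, 2}, S } (that is, 𝒜 plus ∅ and S).
Iteration 1 (3 new):
  {3, 4}  = complement {1, 2}
  {1, 2, 3}  = complement {4}
  {1, 2, 4}  = {1, 2} ∪ {4}
  |family| = 7
Iteration 2: 1 new —
  {3}  = complement {1, 2, 4}
  |family| = 8
Iteration 3 adds nothing — fixpoint reached.

Therefore σ(𝒜) = { ∅, {3}, {4}, {1, 2}, {3, 4}, {1, 2, 3}, {1, 2, 4}, S } (|σ(𝒜)| = 8).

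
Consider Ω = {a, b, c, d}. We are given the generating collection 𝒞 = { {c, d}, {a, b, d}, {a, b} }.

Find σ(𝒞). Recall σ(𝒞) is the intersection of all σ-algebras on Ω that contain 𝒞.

Start: 𝒞 ∪ {∅, Ω} = { {}, {a, b}, {c, d}, {a, b, d}, Ω }.
Step 1 adds 1:
  {c}  = ᶜ of {a, b, d}
  (now 6)
Step 2: +1 →
  {a, b, c}  = {c} ∪ {a, b}
  (now 7)
Step 3 adds 1:
  {d}  = ᶜ of {a, b, c}
  (now 8)
Step 4: no new sets; the family is a σ-algebra.

|σ(𝒞)| = 8.  σ(𝒞) = { {}, {c}, {d}, {a, b}, {c, d}, {a, b, c}, {a, b, d}, Ω }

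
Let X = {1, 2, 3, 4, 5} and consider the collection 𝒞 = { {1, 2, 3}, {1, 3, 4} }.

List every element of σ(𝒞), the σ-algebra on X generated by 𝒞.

Seed the family with 𝒞 together with ∅ and X: { ∅, {1, 2, 3}, {1, 3, 4}, X }.
Iteration 1. New:
  {2, 5}  = complement {1, 3, 4}
  {4, 5}  = complement {1, 2, 3}
  {1, 2, 3, 4}  = {1, 2, 3} ∪ {1, 3, 4}
  [7 total]
Iteration 2. New:
  {5}  = complement {1, 2, 3, 4}
  {2, 4, 5}  = {4, 5} ∪ {2, 5}
  {1, 2, 3, 5}  = {2, 5} ∪ {1, 2, 3}
  {1, 3, 4, 5}  = {4, 5} ∪ {1, 3, 4}
  [11 total]
Iteration 3: +3 →
  {2}  = complement {1, 3, 4, 5}
  {4}  = complement {1, 2, 3, 5}
  {1, 3}  = complement {2, 4, 5}
  [14 total]
Iteration 4 adds 2:
  {2, 4}  = {4} ∪ {2}
  {1, 3, 5}  = {1, 3} ∪ {5}
  [16 total]
Iteration 5: already closed under ᶜ and ∪.

σ(𝒞) = { ∅, {2}, {4}, {5}, {1, 3}, {2, 4}, {2, 5}, {4, 5}, {1, 2, 3}, {1, 3, 4}, {1, 3, 5}, {2, 4, 5}, {1, 2, 3, 4}, {1, 2, 3, 5}, {1, 3, 4, 5}, X }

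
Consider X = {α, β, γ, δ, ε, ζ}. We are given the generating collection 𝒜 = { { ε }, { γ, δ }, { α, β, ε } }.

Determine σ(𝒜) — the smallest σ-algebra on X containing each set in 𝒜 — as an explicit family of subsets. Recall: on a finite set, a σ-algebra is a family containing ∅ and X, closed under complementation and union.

|σ(𝒜)| = 16.  σ(𝒜) = { {}, { ε }, { ζ }, { α, β }, { γ, δ }, { ε, ζ }, { α, β, ε }, { α, β, ζ }, { γ, δ, ε }, { γ, δ, ζ }, { α, β, γ, δ }, { α, β, ε, ζ }, { γ, δ, ε, ζ }, { α, β, γ, δ, ε }, { α, β, γ, δ, ζ }, X }

Working:
Take S₀ = 𝒜 ∪ {∅, X} = { {}, { ε }, { γ, δ }, { α, β, ε }, X }.
Round 1: +5 →
  { γ, δ, ε }  = { γ, δ } ∪ { ε }
  { γ, δ, ζ }  = X∖{ α, β, ε }
  { α, β, ε, ζ }  = X∖{ γ, δ }
  { α, β, γ, δ, ε }  = { α, β, ε } ∪ { γ, δ }
  { α, β, γ, δ, ζ }  = X∖{ ε }
Round 2. New:
  { ζ }  = X∖{ α, β, γ, δ, ε }
  { α, β, ζ }  = X∖{ γ, δ, ε }
  { γ, δ, ε, ζ }  = { γ, δ, ε } ∪ { γ, δ, ζ }
Round 3: +2 →
  { α, β }  = X∖{ γ, δ, ε, ζ }
  { ε, ζ }  = { ζ } ∪ { ε }
Round 4 (1 new):
  { α, β, γ, δ }  = X∖{ ε, ζ }
Round 5 adds nothing — fixpoint reached.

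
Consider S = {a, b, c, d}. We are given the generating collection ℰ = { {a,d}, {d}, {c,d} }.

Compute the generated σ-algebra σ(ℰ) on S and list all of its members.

|σ(ℰ)| = 16.  σ(ℰ) = { ∅, {a}, {b}, {c}, {d}, {a,b}, {a,c}, {a,d}, {b,c}, {b,d}, {c,d}, {a,b,c}, {a,b,d}, {a,c,d}, {b,c,d}, S }

Derivation:
Seed the family with ℰ together with ∅ and S: { ∅, {d}, {a,d}, {c,d}, S }.
Pass 1 (4 new):
  {a,b}  = complement {c,d}
  {b,c}  = complement {a,d}
  {a,b,c}  = complement {d}
  {a,c,d}  = {c,d} ∪ {a,d}
  |family| = 9
Pass 2: 3 new —
  {b}  = complement {a,c,d}
  {a,b,d}  = {a,b} ∪ {a,d}
  {b,c,d}  = {c,d} ∪ {b,c}
  |family| = 12
Pass 3: 3 new —
  {a}  = complement {b,c,d}
  {c}  = complement {a,b,d}
  {b,d}  = {d} ∪ {b}
  |family| = 15
Pass 4. New:
  {a,c}  = complement {b,d}
  |family| = 16
Pass 5: stable.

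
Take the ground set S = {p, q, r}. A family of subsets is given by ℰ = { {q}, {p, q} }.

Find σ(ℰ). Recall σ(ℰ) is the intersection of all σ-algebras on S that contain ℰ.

Answer: σ(ℰ) = { {}, {p}, {q}, {r}, {p, q}, {p, r}, {q, r}, S }

Check:
Start: ℰ ∪ {∅, S} = { {}, {q}, {p, q}, S }.
Pass 1 (2 new):
  {r}  = complement {p, q}
  {p, r}  = complement {q}
  [6 total]
Pass 2. New:
  {q, r}  = {r} ∪ {q}
  [7 total]
Pass 3. New:
  {p}  = complement {q, r}
  [8 total]
Pass 4: already closed under ᶜ and ∪.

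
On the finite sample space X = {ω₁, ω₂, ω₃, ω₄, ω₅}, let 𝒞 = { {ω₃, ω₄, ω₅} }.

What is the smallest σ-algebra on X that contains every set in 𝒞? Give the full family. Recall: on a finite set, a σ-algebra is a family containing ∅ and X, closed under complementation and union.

Answer: σ(𝒞) = { ∅, {ω₁, ω₂}, {ω₃, ω₄, ω₅}, X }

Working:
Begin from { ∅, {ω₃, ω₄, ω₅}, X } (that is, 𝒞 plus ∅ and X).
Step 1 adds 1:
  {ω₁, ω₂}  = complement {ω₃, ω₄, ω₅}
  [4 total]
Step 2: already closed under ᶜ and ∪.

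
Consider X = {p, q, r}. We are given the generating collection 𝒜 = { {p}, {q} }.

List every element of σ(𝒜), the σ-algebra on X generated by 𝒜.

Answer: σ(𝒜) = { ∅, {p}, {q}, {r}, {p,q}, {p,r}, {q,r}, X }

Trace:
Initial family (4 sets): { ∅, {p}, {q}, X }.
Iteration 1: +3 →
  {p,q}  = {p} ∪ {q}
  {p,r}  = X∖{q}
  {q,r}  = X∖{p}
  — 7 sets.
Iteration 2. New:
  {r}  = X∖{p,q}
  — 8 sets.
Iteration 3: already closed under ᶜ and ∪.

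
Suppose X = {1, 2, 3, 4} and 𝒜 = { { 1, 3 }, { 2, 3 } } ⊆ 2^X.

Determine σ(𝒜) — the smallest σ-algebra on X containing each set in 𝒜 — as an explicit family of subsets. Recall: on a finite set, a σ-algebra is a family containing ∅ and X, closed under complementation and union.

Seed the family with 𝒜 together with ∅ and X: { ∅, { 1, 3 }, { 2, 3 }, X }.
Round 1: 3 new —
  { 1, 4 }  = { 2, 3 }ᶜ
  { 2, 4 }  = { 1, 3 }ᶜ
  { 1, 2, 3 }  = { 1, 3 } ∪ { 2, 3 }
  (now 7)
Round 2 (4 new):
  { 4 }  = { 1, 2, 3 }ᶜ
  { 1, 2, 4 }  = { 1, 4 } ∪ { 2, 4 }
  { 1, 3, 4 }  = { 1, 4 } ∪ { 1, 3 }
  { 2, 3, 4 }  = { 2, 3 } ∪ { 2, 4 }
  (now 11)
Round 3: +3 →
  { 1 }  = { 2, 3, 4 }ᶜ
  { 2 }  = { 1, 3, 4 }ᶜ
  { 3 }  = { 1, 2, 4 }ᶜ
  (now 14)
Round 4: +2 →
  { 1, 2 }  = { 2 } ∪ { 1 }
  { 3, 4 }  = { 3 } ∪ { 4 }
  (now 16)
Round 5: already closed under ᶜ and ∪.

σ(𝒜) = { ∅, { 1 }, { 2 }, { 3 }, { 4 }, { 1, 2 }, { 1, 3 }, { 1, 4 }, { 2, 3 }, { 2, 4 }, { 3, 4 }, { 1, 2, 3 }, { 1, 2, 4 }, { 1, 3, 4 }, { 2, 3, 4 }, X }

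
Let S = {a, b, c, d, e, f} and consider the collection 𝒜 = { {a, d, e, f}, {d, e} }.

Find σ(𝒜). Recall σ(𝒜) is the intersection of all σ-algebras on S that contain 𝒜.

Initial family (4 sets): { ∅, {d, e}, {a, d, e, f}, S }.
Round 1 (2 new):
  {b, c}  = {a, d, e, f}ᶜ
  {a, b, c, f}  = {d, e}ᶜ
  |family| = 6
Round 2 (1 new):
  {b, c, d, e}  = {d, e} ∪ {b, c}
  |family| = 7
Round 3. New:
  {a, f}  = {b, c, d, e}ᶜ
  |family| = 8
Round 4: closed — nothing new.

σ(𝒜) = { ∅, {a, f}, {b, c}, {d, e}, {a, b, c, f}, {a, d, e, f}, {b, c, d, e}, S }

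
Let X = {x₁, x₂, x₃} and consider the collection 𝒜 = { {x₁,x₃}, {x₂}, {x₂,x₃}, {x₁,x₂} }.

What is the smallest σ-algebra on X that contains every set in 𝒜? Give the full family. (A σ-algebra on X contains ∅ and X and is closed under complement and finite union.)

|σ(𝒜)| = 8.  σ(𝒜) = { ∅, {x₁}, {x₂}, {x₃}, {x₁,x₂}, {x₁,x₃}, {x₂,x₃}, X }

Check:
Take S₀ = 𝒜 ∪ {∅, X} = { ∅, {x₂}, {x₁,x₂}, {x₁,x₃}, {x₂,x₃}, X }.
Round 1 adds 2:
  {x₁}  = X∖{x₂,x₃}
  {x₃}  = X∖{x₁,x₂}
  (now 8)
Round 2: already closed under ᶜ and ∪.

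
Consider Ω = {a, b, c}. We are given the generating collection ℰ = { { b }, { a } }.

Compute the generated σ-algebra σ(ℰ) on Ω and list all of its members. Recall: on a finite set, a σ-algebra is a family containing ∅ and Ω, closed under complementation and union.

Begin from { {}, { a }, { b }, Ω } (that is, ℰ plus ∅ and Ω).
Round 1 (3 new):
  { a, b }  = { b } ∪ { a }
  { a, c }  = { b }ᶜ
  { b, c }  = { a }ᶜ
  |family| = 7
Round 2 adds 1:
  { c }  = { a, b }ᶜ
  |family| = 8
Round 3: closed — nothing new.

σ(ℰ) = { {}, { a }, { b }, { c }, { a, b }, { a, c }, { b, c }, Ω }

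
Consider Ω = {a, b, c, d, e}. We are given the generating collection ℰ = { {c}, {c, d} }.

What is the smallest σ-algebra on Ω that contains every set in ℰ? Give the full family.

σ(ℰ) = { {}, {c}, {d}, {c, d}, {a, b, e}, {a, b, c, e}, {a, b, d, e}, Ω }

Check:
Start: ℰ ∪ {∅, Ω} = { {}, {c}, {c, d}, Ω }.
Step 1: 2 new —
  {a, b, e}  = complement {c, d}
  {a, b, d, e}  = complement {c}
Step 2: 1 new —
  {a, b, c, e}  = {c} ∪ {a, b, e}
Step 3 (1 new):
  {d}  = complement {a, b, c, e}
Step 4: no new sets; the family is a σ-algebra.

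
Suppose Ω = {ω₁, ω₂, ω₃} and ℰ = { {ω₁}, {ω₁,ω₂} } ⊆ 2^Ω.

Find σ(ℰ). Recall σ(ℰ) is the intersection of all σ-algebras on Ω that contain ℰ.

σ(ℰ) = { ∅, {ω₁}, {ω₂}, {ω₃}, {ω₁,ω₂}, {ω₁,ω₃}, {ω₂,ω₃}, Ω }

Working:
Begin from { ∅, {ω₁}, {ω₁,ω₂}, Ω } (that is, ℰ plus ∅ and Ω).
Step 1: 2 new —
  {ω₃}  = {ω₁,ω₂}ᶜ
  {ω₂,ω₃}  = {ω₁}ᶜ
Step 2 (1 new):
  {ω₁,ω₃}  = {ω₃} ∪ {ω₁}
Step 3 adds 1:
  {ω₂}  = {ω₁,ω₃}ᶜ
Step 4: stable.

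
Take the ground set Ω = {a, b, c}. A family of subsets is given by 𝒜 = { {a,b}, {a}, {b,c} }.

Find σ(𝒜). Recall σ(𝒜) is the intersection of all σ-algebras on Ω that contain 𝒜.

Begin from { {}, {a}, {a,b}, {b,c}, Ω } (that is, 𝒜 plus ∅ and Ω).
Step 1: +1 →
  {c}  = Ω∖{a,b}
  — 6 sets.
Step 2. New:
  {a,c}  = {c} ∪ {a}
  — 7 sets.
Step 3: +1 →
  {b}  = Ω∖{a,c}
  — 8 sets.
After Step 4 the family is unchanged; done.

σ(𝒜) = { {}, {a}, {b}, {c}, {a,b}, {a,c}, {b,c}, Ω }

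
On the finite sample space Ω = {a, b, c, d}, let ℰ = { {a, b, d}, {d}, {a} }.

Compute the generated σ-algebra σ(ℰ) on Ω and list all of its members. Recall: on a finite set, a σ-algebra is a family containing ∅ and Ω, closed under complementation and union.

|σ(ℰ)| = 16.  σ(ℰ) = { {}, {a}, {b}, {c}, {d}, {a, b}, {a, c}, {a, d}, {b, c}, {b, d}, {c, d}, {a, b, c}, {a, b, d}, {a, c, d}, {b, c, d}, Ω }

Derivation:
Take S₀ = ℰ ∪ {∅, Ω} = { {}, {a}, {d}, {a, b, d}, Ω }.
Step 1 (4 new):
  {c}  = {a, b, d}ᶜ
  {a, d}  = {d} ∪ {a}
  {a, b, c}  = {d}ᶜ
  {b, c, d}  = {a}ᶜ
  — 9 sets.
Step 2: 4 new —
  {a, c}  = {c} ∪ {a}
  {b, c}  = {a, d}ᶜ
  {c, d}  = {c} ∪ {d}
  {a, c, d}  = {c} ∪ {a, d}
  — 13 sets.
Step 3. New:
  {b}  = {a, c, d}ᶜ
  {a, b}  = {c, d}ᶜ
  {b, d}  = {a, c}ᶜ
  — 16 sets.
Step 4: no new sets; the family is a σ-algebra.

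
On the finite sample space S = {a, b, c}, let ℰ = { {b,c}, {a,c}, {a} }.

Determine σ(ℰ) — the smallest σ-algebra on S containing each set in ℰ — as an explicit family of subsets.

Answer: σ(ℰ) = { {}, {a}, {b}, {c}, {a,b}, {a,c}, {b,c}, S }

Derivation:
Seed the family with ℰ together with ∅ and S: { {}, {a}, {a,c}, {b,c}, S }.
Iteration 1 adds 1:
  {b}  = ᶜ of {a,c}
  |family| = 6
Iteration 2. New:
  {a,b}  = {b} ∪ {a}
  |family| = 7
Iteration 3 adds 1:
  {c}  = ᶜ of {a,b}
  |family| = 8
Iteration 4: no new sets; the family is a σ-algebra.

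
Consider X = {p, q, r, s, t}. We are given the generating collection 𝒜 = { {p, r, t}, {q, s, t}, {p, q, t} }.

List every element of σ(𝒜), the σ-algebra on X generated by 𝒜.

Answer: σ(𝒜) = { {}, {p}, {q}, {r}, {s}, {t}, {p, q}, {p, r}, {p, s}, {p, t}, {q, r}, {q, s}, {q, t}, {r, s}, {r, t}, {s, t}, {p, q, r}, {p, q, s}, {p, q, t}, {p, r, s}, {p, r, t}, {p, s, t}, {q, r, s}, {q, r, t}, {q, s, t}, {r, s, t}, {p, q, r, s}, {p, q, r, t}, {p, q, s, t}, {p, r, s, t}, {q, r, s, t}, X }

Trace:
Begin from { {}, {p, q, t}, {p, r, t}, {q, s, t}, X } (that is, 𝒜 plus ∅ and X).
Iteration 1. New:
  {p, r}  = ᶜ of {q, s, t}
  {q, s}  = ᶜ of {p, r, t}
  {r, s}  = ᶜ of {p, q, t}
  {p, q, r, t}  = {p, q, t} ∪ {p, r, t}
  {p, q, s, t}  = {p, q, t} ∪ {q, s, t}
  — 10 sets.
Iteration 2 (7 new):
  {r}  = ᶜ of {p, q, s, t}
  {s}  = ᶜ of {p, q, r, t}
  {p, r, s}  = {r, s} ∪ {p, r}
  {q, r, s}  = {r, s} ∪ {q, s}
  {p, q, r, s}  = {p, r} ∪ {q, s}
  {p, r, s, t}  = {r, s} ∪ {p, r, t}
  {q, r, s, t}  = {r, s} ∪ {q, s, t}
  — 17 sets.
Iteration 3: +5 →
  {p}  = ᶜ of {q, r, s, t}
  {q}  = ᶜ of {p, r, s, t}
  {t}  = ᶜ of {p, q, r, s}
  {p, t}  = ᶜ of {q, r, s}
  {q, t}  = ᶜ of {p, r, s}
  — 22 sets.
Iteration 4: +10 →
  {p, q}  = {q} ∪ {p}
  {p, s}  = {s} ∪ {p}
  {q, r}  = {q} ∪ {r}
  {r, t}  = {t} ∪ {r}
  {s, t}  = {t} ∪ {s}
  {p, q, r}  = {q} ∪ {p, r}
  {p, q, s}  = {q, s} ∪ {p}
  {p, s, t}  = {p, t} ∪ {s}
  {q, r, t}  = {q, t} ∪ {r}
  {r, s, t}  = {r, s} ∪ {t}
  — 32 sets.
Iteration 5: stable.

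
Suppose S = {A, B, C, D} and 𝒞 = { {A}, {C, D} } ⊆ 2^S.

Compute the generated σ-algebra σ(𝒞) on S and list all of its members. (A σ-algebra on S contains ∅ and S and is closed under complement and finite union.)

|σ(𝒞)| = 8.  σ(𝒞) = { {}, {A}, {B}, {A, B}, {C, D}, {A, C, D}, {B, C, D}, S }

Check:
Take S₀ = 𝒞 ∪ {∅, S} = { {}, {A}, {C, D}, S }.
Round 1 (3 new):
  {A, B}  = complement {C, D}
  {A, C, D}  = {C, D} ∪ {A}
  {B, C, D}  = complement {A}
  [7 total]
Round 2: +1 →
  {B}  = complement {A, C, D}
  [8 total]
After Round 3 the family is unchanged; done.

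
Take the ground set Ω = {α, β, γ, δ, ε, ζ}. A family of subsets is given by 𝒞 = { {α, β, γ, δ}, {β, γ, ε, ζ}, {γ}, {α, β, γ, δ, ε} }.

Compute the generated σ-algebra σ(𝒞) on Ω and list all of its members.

σ(𝒞) = { {}, {β}, {γ}, {ε}, {ζ}, {α, δ}, {β, γ}, {β, ε}, {β, ζ}, {γ, ε}, {γ, ζ}, {ε, ζ}, {α, β, δ}, {α, γ, δ}, {α, δ, ε}, {α, δ, ζ}, {β, γ, ε}, {β, γ, ζ}, {β, ε, ζ}, {γ, ε, ζ}, {α, β, γ, δ}, {α, β, δ, ε}, {α, β, δ, ζ}, {α, γ, δ, ε}, {α, γ, δ, ζ}, {α, δ, ε, ζ}, {β, γ, ε, ζ}, {α, β, γ, δ, ε}, {α, β, γ, δ, ζ}, {α, β, δ, ε, ζ}, {α, γ, δ, ε, ζ}, Ω }

Check:
Take S₀ = 𝒞 ∪ {∅, Ω} = { {}, {γ}, {α, β, γ, δ}, {β, γ, ε, ζ}, {α, β, γ, δ, ε}, Ω }.
Iteration 1. New:
  {ζ}  = Ω∖{α, β, γ, δ, ε}
  {α, δ}  = Ω∖{β, γ, ε, ζ}
  {ε, ζ}  = Ω∖{α, β, γ, δ}
  {α, β, δ, ε, ζ}  = Ω∖{γ}
  (now 10)
Iteration 2: 6 new —
  {γ, ζ}  = {ζ} ∪ {γ}
  {α, γ, δ}  = {γ} ∪ {α, δ}
  {α, δ, ζ}  = {ζ} ∪ {α, δ}
  {γ, ε, ζ}  = {ε, ζ} ∪ {γ}
  {α, δ, ε, ζ}  = {ε, ζ} ∪ {α, δ}
  {α, β, γ, δ, ζ}  = {ζ} ∪ {α, β, γ, δ}
  (now 16)
Iteration 3 (8 new):
  {ε}  = Ω∖{α, β, γ, δ, ζ}
  {β, γ}  = Ω∖{α, δ, ε, ζ}
  {α, β, δ}  = Ω∖{γ, ε, ζ}
  {β, γ, ε}  = Ω∖{α, δ, ζ}
  {β, ε, ζ}  = Ω∖{α, γ, δ}
  {α, β, δ, ε}  = Ω∖{γ, ζ}
  {α, γ, δ, ζ}  = {γ} ∪ {α, δ, ζ}
  {α, γ, δ, ε, ζ}  = {γ} ∪ {α, δ, ε, ζ}
  (now 24)
Iteration 4: 7 new —
  {β}  = Ω∖{α, γ, δ, ε, ζ}
  {β, ε}  = Ω∖{α, γ, δ, ζ}
  {γ, ε}  = {ε} ∪ {γ}
  {α, δ, ε}  = {ε} ∪ {α, δ}
  {β, γ, ζ}  = {ζ} ∪ {β, γ}
  {α, β, δ, ζ}  = {α, δ, ζ} ∪ {α, β, δ}
  {α, γ, δ, ε}  = {ε} ∪ {α, γ, δ}
  (now 31)
Iteration 5 adds 1:
  {β, ζ}  = Ω∖{α, γ, δ, ε}
  (now 32)
Iteration 6: already closed under ᶜ and ∪.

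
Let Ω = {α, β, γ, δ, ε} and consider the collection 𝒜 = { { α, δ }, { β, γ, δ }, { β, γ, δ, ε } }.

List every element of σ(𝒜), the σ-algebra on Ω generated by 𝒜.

σ(𝒜) = { ∅, { α }, { δ }, { ε }, { α, δ }, { α, ε }, { β, γ }, { δ, ε }, { α, β, γ }, { α, δ, ε }, { β, γ, δ }, { β, γ, ε }, { α, β, γ, δ }, { α, β, γ, ε }, { β, γ, δ, ε }, Ω }

Check:
Seed the family with 𝒜 together with ∅ and Ω: { ∅, { α, δ }, { β, γ, δ }, { β, γ, δ, ε }, Ω }.
Iteration 1: 4 new —
  { α }  = { β, γ, δ, ε }ᶜ
  { α, ε }  = { β, γ, δ }ᶜ
  { β, γ, ε }  = { α, δ }ᶜ
  { α, β, γ, δ }  = { β, γ, δ } ∪ { α, δ }
Iteration 2 (3 new):
  { ε }  = { α, β, γ, δ }ᶜ
  { α, δ, ε }  = { α, δ } ∪ { α, ε }
  { α, β, γ, ε }  = { β, γ, ε } ∪ { α, ε }
Iteration 3 adds 2:
  { δ }  = { α, β, γ, ε }ᶜ
  { β, γ }  = { α, δ, ε }ᶜ
Iteration 4. New:
  { δ, ε }  = { δ } ∪ { ε }
  { α, β, γ }  = { β, γ } ∪ { α }
After Iteration 5 the family is unchanged; done.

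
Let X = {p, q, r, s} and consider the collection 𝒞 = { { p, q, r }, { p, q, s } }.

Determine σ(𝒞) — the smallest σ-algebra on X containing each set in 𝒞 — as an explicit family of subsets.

Start: 𝒞 ∪ {∅, X} = { {  }, { p, q, r }, { p, q, s }, X }.
Round 1 adds 2:
  { r }  = ᶜ of { p, q, s }
  { s }  = ᶜ of { p, q, r }
  [6 total]
Round 2: +1 →
  { r, s }  = { r } ∪ { s }
  [7 total]
Round 3. New:
  { p, q }  = ᶜ of { r, s }
  [8 total]
Round 4: already closed under ᶜ and ∪.

σ(𝒞) = { {  }, { r }, { s }, { p, q }, { r, s }, { p, q, r }, { p, q, s }, X }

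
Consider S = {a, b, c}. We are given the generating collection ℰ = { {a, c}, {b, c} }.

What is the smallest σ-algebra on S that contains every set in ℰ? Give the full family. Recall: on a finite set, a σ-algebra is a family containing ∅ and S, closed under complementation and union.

σ(ℰ) = { {}, {a}, {b}, {c}, {a, b}, {a, c}, {b, c}, S }

Check:
Begin from { {}, {a, c}, {b, c}, S } (that is, ℰ plus ∅ and S).
Step 1: 2 new —
  {a}  = ᶜ of {b, c}
  {b}  = ᶜ of {a, c}
  |family| = 6
Step 2: +1 →
  {a, b}  = {b} ∪ {a}
  |family| = 7
Step 3 adds 1:
  {c}  = ᶜ of {a, b}
  |family| = 8
After Step 4 the family is unchanged; done.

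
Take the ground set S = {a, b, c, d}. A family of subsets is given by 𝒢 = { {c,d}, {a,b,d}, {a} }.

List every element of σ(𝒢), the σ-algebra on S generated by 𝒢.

Begin from { {}, {a}, {c,d}, {a,b,d}, S } (that is, 𝒢 plus ∅ and S).
Pass 1. New:
  {c}  = {a,b,d}ᶜ
  {a,b}  = {c,d}ᶜ
  {a,c,d}  = {c,d} ∪ {a}
  {b,c,d}  = {a}ᶜ
  |family| = 9
Pass 2: 3 new —
  {b}  = {a,c,d}ᶜ
  {a,c}  = {c} ∪ {a}
  {a,b,c}  = {a,b} ∪ {c}
  |family| = 12
Pass 3: 3 new —
  {d}  = {a,b,c}ᶜ
  {b,c}  = {c} ∪ {b}
  {b,d}  = {a,c}ᶜ
  |family| = 15
Pass 4. New:
  {a,d}  = {b,c}ᶜ
  |family| = 16
Pass 5 adds nothing — fixpoint reached.

Therefore σ(𝒢) = { {}, {a}, {b}, {c}, {d}, {a,b}, {a,c}, {a,d}, {b,c}, {b,d}, {c,d}, {a,b,c}, {a,b,d}, {a,c,d}, {b,c,d}, S } (|σ(𝒢)| = 16).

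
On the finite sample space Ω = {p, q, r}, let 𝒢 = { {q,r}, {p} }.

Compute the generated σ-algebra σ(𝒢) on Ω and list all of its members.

Initial family (4 sets): { ∅, {p}, {q,r}, Ω }.
Iteration 1: closed — nothing new.

Therefore σ(𝒢) = { ∅, {p}, {q,r}, Ω } (|σ(𝒢)| = 4).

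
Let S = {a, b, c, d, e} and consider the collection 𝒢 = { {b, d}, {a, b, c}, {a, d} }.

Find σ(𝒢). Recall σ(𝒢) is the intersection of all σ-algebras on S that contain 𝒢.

Answer: σ(𝒢) = { {}, {a}, {b}, {c}, {d}, {e}, {a, b}, {a, c}, {a, d}, {a, e}, {b, c}, {b, d}, {b, e}, {c, d}, {c, e}, {d, e}, {a, b, c}, {a, b, d}, {a, b, e}, {a, c, d}, {a, c, e}, {a, d, e}, {b, c, d}, {b, c, e}, {b, d, e}, {c, d, e}, {a, b, c, d}, {a, b, c, e}, {a, b, d, e}, {a, c, d, e}, {b, c, d, e}, S }

Working:
Seed the family with 𝒢 together with ∅ and S: { {}, {a, d}, {b, d}, {a, b, c}, S }.
Round 1 (5 new):
  {d, e}  = {a, b, c}ᶜ
  {a, b, d}  = {a, d} ∪ {b, d}
  {a, c, e}  = {b, d}ᶜ
  {b, c, e}  = {a, d}ᶜ
  {a, b, c, d}  = {a, b, c} ∪ {a, d}
  |family| = 10
Round 2. New:
  {e}  = {a, b, c, d}ᶜ
  {c, e}  = {a, b, d}ᶜ
  {a, d, e}  = {d, e} ∪ {a, d}
  {b, d, e}  = {d, e} ∪ {b, d}
  {a, b, c, e}  = {a, b, c} ∪ {a, c, e}
  {a, b, d, e}  = {a, b, d} ∪ {d, e}
  {a, c, d, e}  = {a, c, e} ∪ {d, e}
  {b, c, d, e}  = {d, e} ∪ {b, c, e}
  |family| = 18
Round 3: 7 new —
  {a}  = {b, c, d, e}ᶜ
  {b}  = {a, c, d, e}ᶜ
  {c}  = {a, b, d, e}ᶜ
  {d}  = {a, b, c, e}ᶜ
  {a, c}  = {b, d, e}ᶜ
  {b, c}  = {a, d, e}ᶜ
  {c, d, e}  = {d, e} ∪ {c, e}
  |family| = 25
Round 4: 6 new —
  {a, b}  = {c, d, e}ᶜ
  {a, e}  = {e} ∪ {a}
  {b, e}  = {b} ∪ {e}
  {c, d}  = {c} ∪ {d}
  {a, c, d}  = {c} ∪ {a, d}
  {b, c, d}  = {c} ∪ {b, d}
  |family| = 31
Round 5 (1 new):
  {a, b, e}  = {c, d}ᶜ
  |family| = 32
Round 6: closed — nothing new.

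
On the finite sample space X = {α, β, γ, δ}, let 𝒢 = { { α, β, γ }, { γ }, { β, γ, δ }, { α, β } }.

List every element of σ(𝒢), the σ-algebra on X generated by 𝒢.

|σ(𝒢)| = 16.  σ(𝒢) = { {  }, { α }, { β }, { γ }, { δ }, { α, β }, { α, γ }, { α, δ }, { β, γ }, { β, δ }, { γ, δ }, { α, β, γ }, { α, β, δ }, { α, γ, δ }, { β, γ, δ }, X }

Derivation:
Take S₀ = 𝒢 ∪ {∅, X} = { {  }, { γ }, { α, β }, { α, β, γ }, { β, γ, δ }, X }.
Step 1 adds 4:
  { α }  = X∖{ β, γ, δ }
  { δ }  = X∖{ α, β, γ }
  { γ, δ }  = X∖{ α, β }
  { α, β, δ }  = X∖{ γ }
  |family| = 10
Step 2 adds 3:
  { α, γ }  = { γ } ∪ { α }
  { α, δ }  = { δ } ∪ { α }
  { α, γ, δ }  = { γ, δ } ∪ { α }
  |family| = 13
Step 3 (3 new):
  { β }  = X∖{ α, γ, δ }
  { β, γ }  = X∖{ α, δ }
  { β, δ }  = X∖{ α, γ }
  |family| = 16
Step 4: closed — nothing new.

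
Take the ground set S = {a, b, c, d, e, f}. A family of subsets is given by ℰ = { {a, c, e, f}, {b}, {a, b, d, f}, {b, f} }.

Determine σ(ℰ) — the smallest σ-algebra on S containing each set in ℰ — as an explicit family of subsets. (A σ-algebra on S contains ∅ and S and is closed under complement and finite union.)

σ(ℰ) = { ∅, {a}, {b}, {d}, {f}, {a, b}, {a, d}, {a, f}, {b, d}, {b, f}, {c, e}, {d, f}, {a, b, d}, {a, b, f}, {a, c, e}, {a, d, f}, {b, c, e}, {b, d, f}, {c, d, e}, {c, e, f}, {a, b, c, e}, {a, b, d, f}, {a, c, d, e}, {a, c, e, f}, {b, c, d, e}, {b, c, e, f}, {c, d, e, f}, {a, b, c, d, e}, {a, b, c, e, f}, {a, c, d, e, f}, {b, c, d, e, f}, S }

Check:
Initial family (6 sets): { ∅, {b}, {b, f}, {a, b, d, f}, {a, c, e, f}, S }.
Pass 1 (5 new):
  {b, d}  = complement {a, c, e, f}
  {c, e}  = complement {a, b, d, f}
  {a, c, d, e}  = complement {b, f}
  {a, b, c, e, f}  = {a, c, e, f} ∪ {b}
  {a, c, d, e, f}  = complement {b}
  |family| = 11
Pass 2 (6 new):
  {d}  = complement {a, b, c, e, f}
  {b, c, e}  = {b} ∪ {c, e}
  {b, d, f}  = {b, f} ∪ {b, d}
  {b, c, d, e}  = {c, e} ∪ {b, d}
  {b, c, e, f}  = {b, f} ∪ {c, e}
  {a, b, c, d, e}  = {b} ∪ {a, c, d, e}
  |family| = 17
Pass 3 adds 7:
  {f}  = complement {a, b, c, d, e}
  {a, d}  = complement {b, c, e, f}
  {a, f}  = complement {b, c, d, e}
  {a, c, e}  = complement {b, d, f}
  {a, d, f}  = complement {b, c, e}
  {c, d, e}  = {d} ∪ {c, e}
  {b, c, d, e, f}  = {b, d, f} ∪ {b, c, e}
  |family| = 24
Pass 4 (7 new):
  {a}  = complement {b, c, d, e, f}
  {d, f}  = {f} ∪ {d}
  {a, b, d}  = {b} ∪ {a, d}
  {a, b, f}  = complement {c, d, e}
  {c, e, f}  = {f} ∪ {c, e}
  {a, b, c, e}  = {a, c, e} ∪ {b}
  {c, d, e, f}  = {c, d, e} ∪ {f}
  |family| = 31
Pass 5 (1 new):
  {a, b}  = complement {c, d, e, f}
  |family| = 32
Pass 6: already closed under ᶜ and ∪.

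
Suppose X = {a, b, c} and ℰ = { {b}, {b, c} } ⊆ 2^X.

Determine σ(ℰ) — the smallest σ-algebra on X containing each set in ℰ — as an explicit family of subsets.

Take S₀ = ℰ ∪ {∅, X} = { {}, {b}, {b, c}, X }.
Round 1 adds 2:
  {a}  = complement {b, c}
  {a, c}  = complement {b}
  — 6 sets.
Round 2. New:
  {a, b}  = {b} ∪ {a}
  — 7 sets.
Round 3: +1 →
  {c}  = complement {a, b}
  — 8 sets.
Round 4 adds nothing — fixpoint reached.

Hence σ(ℰ) has 8 members: { {}, {a}, {b}, {c}, {a, b}, {a, c}, {b, c}, X }.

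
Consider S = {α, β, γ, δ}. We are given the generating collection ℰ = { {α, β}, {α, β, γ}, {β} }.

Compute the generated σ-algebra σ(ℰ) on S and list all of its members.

Seed the family with ℰ together with ∅ and S: { ∅, {β}, {α, β}, {α, β, γ}, S }.
Step 1. New:
  {δ}  = complement {α, β, γ}
  {γ, δ}  = complement {α, β}
  {α, γ, δ}  = complement {β}
  |family| = 8
Step 2 adds 3:
  {β, δ}  = {δ} ∪ {β}
  {α, β, δ}  = {δ} ∪ {α, β}
  {β, γ, δ}  = {β} ∪ {γ, δ}
  |family| = 11
Step 3 (3 new):
  {α}  = complement {β, γ, δ}
  {γ}  = complement {α, β, δ}
  {α, γ}  = complement {β, δ}
  |family| = 14
Step 4. New:
  {α, δ}  = {δ} ∪ {α}
  {β, γ}  = {γ} ∪ {β}
  |family| = 16
Step 5 adds nothing — fixpoint reached.

Hence σ(ℰ) has 16 members: { ∅, {α}, {β}, {γ}, {δ}, {α, β}, {α, γ}, {α, δ}, {β, γ}, {β, δ}, {γ, δ}, {α, β, γ}, {α, β, δ}, {α, γ, δ}, {β, γ, δ}, S }.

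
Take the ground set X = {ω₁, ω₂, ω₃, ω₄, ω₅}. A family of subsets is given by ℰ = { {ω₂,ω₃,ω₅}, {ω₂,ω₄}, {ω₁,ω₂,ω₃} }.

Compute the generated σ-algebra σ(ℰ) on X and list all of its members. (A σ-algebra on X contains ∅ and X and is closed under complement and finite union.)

|σ(ℰ)| = 32.  σ(ℰ) = { ∅, {ω₁}, {ω₂}, {ω₃}, {ω₄}, {ω₅}, {ω₁,ω₂}, {ω₁,ω₃}, {ω₁,ω₄}, {ω₁,ω₅}, {ω₂,ω₃}, {ω₂,ω₄}, {ω₂,ω₅}, {ω₃,ω₄}, {ω₃,ω₅}, {ω₄,ω₅}, {ω₁,ω₂,ω₃}, {ω₁,ω₂,ω₄}, {ω₁,ω₂,ω₅}, {ω₁,ω₃,ω₄}, {ω₁,ω₃,ω₅}, {ω₁,ω₄,ω₅}, {ω₂,ω₃,ω₄}, {ω₂,ω₃,ω₅}, {ω₂,ω₄,ω₅}, {ω₃,ω₄,ω₅}, {ω₁,ω₂,ω₃,ω₄}, {ω₁,ω₂,ω₃,ω₅}, {ω₁,ω₂,ω₄,ω₅}, {ω₁,ω₃,ω₄,ω₅}, {ω₂,ω₃,ω₄,ω₅}, X }

Derivation:
Seed the family with ℰ together with ∅ and X: { ∅, {ω₂,ω₄}, {ω₁,ω₂,ω₃}, {ω₂,ω₃,ω₅}, X }.
Step 1. New:
  {ω₁,ω₄}  = ᶜ of {ω₂,ω₃,ω₅}
  {ω₄,ω₅}  = ᶜ of {ω₁,ω₂,ω₃}
  {ω₁,ω₃,ω₅}  = ᶜ of {ω₂,ω₄}
  {ω₁,ω₂,ω₃,ω₄}  = {ω₁,ω₂,ω₃} ∪ {ω₂,ω₄}
  {ω₁,ω₂,ω₃,ω₅}  = {ω₂,ω₃,ω₅} ∪ {ω₁,ω₂,ω₃}
  {ω₂,ω₃,ω₄,ω₅}  = {ω₂,ω₃,ω₅} ∪ {ω₂,ω₄}
  (now 11)
Step 2: +7 →
  {ω₁}  = ᶜ of {ω₂,ω₃,ω₄,ω₅}
  {ω₄}  = ᶜ of {ω₁,ω₂,ω₃,ω₅}
  {ω₅}  = ᶜ of {ω₁,ω₂,ω₃,ω₄}
  {ω₁,ω₂,ω₄}  = {ω₁,ω₄} ∪ {ω₂,ω₄}
  {ω₁,ω₄,ω₅}  = {ω₄,ω₅} ∪ {ω₁,ω₄}
  {ω₂,ω₄,ω₅}  = {ω₄,ω₅} ∪ {ω₂,ω₄}
  {ω₁,ω₃,ω₄,ω₅}  = {ω₁,ω₃,ω₅} ∪ {ω₄,ω₅}
  (now 18)
Step 3: 6 new —
  {ω₂}  = ᶜ of {ω₁,ω₃,ω₄,ω₅}
  {ω₁,ω₃}  = ᶜ of {ω₂,ω₄,ω₅}
  {ω₁,ω₅}  = {ω₅} ∪ {ω₁}
  {ω₂,ω₃}  = ᶜ of {ω₁,ω₄,ω₅}
  {ω₃,ω₅}  = ᶜ of {ω₁,ω₂,ω₄}
  {ω₁,ω₂,ω₄,ω₅}  = {ω₄,ω₅} ∪ {ω₁,ω₂,ω₄}
  (now 24)
Step 4. New:
  {ω₃}  = ᶜ of {ω₁,ω₂,ω₄,ω₅}
  {ω₁,ω₂}  = {ω₂} ∪ {ω₁}
  {ω₂,ω₅}  = {ω₂} ∪ {ω₅}
  {ω₁,ω₂,ω₅}  = {ω₂} ∪ {ω₁,ω₅}
  {ω₁,ω₃,ω₄}  = {ω₁,ω₄} ∪ {ω₁,ω₃}
  {ω₂,ω₃,ω₄}  = ᶜ of {ω₁,ω₅}
  {ω₃,ω₄,ω₅}  = {ω₄,ω₅} ∪ {ω₃,ω₅}
  (now 31)
Step 5: 1 new —
  {ω₃,ω₄}  = ᶜ of {ω₁,ω₂,ω₅}
  (now 32)
Step 6 adds nothing — fixpoint reached.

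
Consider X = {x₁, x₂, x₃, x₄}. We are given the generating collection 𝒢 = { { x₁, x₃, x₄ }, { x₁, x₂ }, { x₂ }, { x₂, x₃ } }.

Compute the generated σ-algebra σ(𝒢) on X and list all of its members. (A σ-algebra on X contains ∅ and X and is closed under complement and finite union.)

Answer: σ(𝒢) = { {}, { x₁ }, { x₂ }, { x₃ }, { x₄ }, { x₁, x₂ }, { x₁, x₃ }, { x₁, x₄ }, { x₂, x₃ }, { x₂, x₄ }, { x₃, x₄ }, { x₁, x₂, x₃ }, { x₁, x₂, x₄ }, { x₁, x₃, x₄ }, { x₂, x₃, x₄ }, X }

Trace:
Seed the family with 𝒢 together with ∅ and X: { {}, { x₂ }, { x₁, x₂ }, { x₂, x₃ }, { x₁, x₃, x₄ }, X }.
Pass 1: 3 new —
  { x₁, x₄ }  = ᶜ of { x₂, x₃ }
  { x₃, x₄ }  = ᶜ of { x₁, x₂ }
  { x₁, x₂, x₃ }  = { x₂, x₃ } ∪ { x₁, x₂ }
  — 9 sets.
Pass 2: 3 new —
  { x₄ }  = ᶜ of { x₁, x₂, x₃ }
  { x₁, x₂, x₄ }  = { x₁, x₂ } ∪ { x₁, x₄ }
  { x₂, x₃, x₄ }  = { x₃, x₄ } ∪ { x₂ }
  — 12 sets.
Pass 3: +3 →
  { x₁ }  = ᶜ of { x₂, x₃, x₄ }
  { x₃ }  = ᶜ of { x₁, x₂, x₄ }
  { x₂, x₄ }  = { x₄ } ∪ { x₂ }
  — 15 sets.
Pass 4: 1 new —
  { x₁, x₃ }  = ᶜ of { x₂, x₄ }
  — 16 sets.
Pass 5: stable.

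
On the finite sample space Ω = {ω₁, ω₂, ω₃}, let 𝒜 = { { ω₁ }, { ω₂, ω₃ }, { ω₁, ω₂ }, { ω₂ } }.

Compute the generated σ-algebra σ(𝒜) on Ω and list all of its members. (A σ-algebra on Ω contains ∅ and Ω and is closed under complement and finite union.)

Initial family (6 sets): { {}, { ω₁ }, { ω₂ }, { ω₁, ω₂ }, { ω₂, ω₃ }, Ω }.
Iteration 1: 2 new —
  { ω₃ }  = Ω∖{ ω₁, ω₂ }
  { ω₁, ω₃ }  = Ω∖{ ω₂ }
Iteration 2 adds nothing — fixpoint reached.

|σ(𝒜)| = 8.  σ(𝒜) = { {}, { ω₁ }, { ω₂ }, { ω₃ }, { ω₁, ω₂ }, { ω₁, ω₃ }, { ω₂, ω₃ }, Ω }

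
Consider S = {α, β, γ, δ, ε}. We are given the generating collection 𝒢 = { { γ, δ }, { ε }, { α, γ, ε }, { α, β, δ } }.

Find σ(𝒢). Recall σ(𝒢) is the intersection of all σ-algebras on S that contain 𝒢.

Begin from { {}, { ε }, { γ, δ }, { α, β, δ }, { α, γ, ε }, S } (that is, 𝒢 plus ∅ and S).
Step 1 (7 new):
  { β, δ }  = { α, γ, ε }ᶜ
  { γ, ε }  = { α, β, δ }ᶜ
  { α, β, ε }  = { γ, δ }ᶜ
  { γ, δ, ε }  = { γ, δ } ∪ { ε }
  { α, β, γ, δ }  = { ε }ᶜ
  { α, β, δ, ε }  = { α, β, δ } ∪ { ε }
  { α, γ, δ, ε }  = { γ, δ } ∪ { α, γ, ε }
  — 13 sets.
Step 2. New:
  { β }  = { α, γ, δ, ε }ᶜ
  { γ }  = { α, β, δ, ε }ᶜ
  { α, β }  = { γ, δ, ε }ᶜ
  { β, γ, δ }  = { γ, δ } ∪ { β, δ }
  { β, δ, ε }  = { ε } ∪ { β, δ }
  { α, β, γ, ε }  = { α, γ, ε } ∪ { α, β, ε }
  { β, γ, δ, ε }  = { γ, δ, ε } ∪ { β, δ }
  — 20 sets.
Step 3 adds 8:
  { α }  = { β, γ, δ, ε }ᶜ
  { δ }  = { α, β, γ, ε }ᶜ
  { α, γ }  = { β, δ, ε }ᶜ
  { α, ε }  = { β, γ, δ }ᶜ
  { β, γ }  = { β } ∪ { γ }
  { β, ε }  = { β } ∪ { ε }
  { α, β, γ }  = { α, β } ∪ { γ }
  { β, γ, ε }  = { β } ∪ { γ, ε }
  — 28 sets.
Step 4 (4 new):
  { α, δ }  = { β, γ, ε }ᶜ
  { δ, ε }  = { α, β, γ }ᶜ
  { α, γ, δ }  = { β, ε }ᶜ
  { α, δ, ε }  = { β, γ }ᶜ
  — 32 sets.
Step 5 adds nothing — fixpoint reached.

Hence σ(𝒢) has 32 members: { {}, { α }, { β }, { γ }, { δ }, { ε }, { α, β }, { α, γ }, { α, δ }, { α, ε }, { β, γ }, { β, δ }, { β, ε }, { γ, δ }, { γ, ε }, { δ, ε }, { α, β, γ }, { α, β, δ }, { α, β, ε }, { α, γ, δ }, { α, γ, ε }, { α, δ, ε }, { β, γ, δ }, { β, γ, ε }, { β, δ, ε }, { γ, δ, ε }, { α, β, γ, δ }, { α, β, γ, ε }, { α, β, δ, ε }, { α, γ, δ, ε }, { β, γ, δ, ε }, S }.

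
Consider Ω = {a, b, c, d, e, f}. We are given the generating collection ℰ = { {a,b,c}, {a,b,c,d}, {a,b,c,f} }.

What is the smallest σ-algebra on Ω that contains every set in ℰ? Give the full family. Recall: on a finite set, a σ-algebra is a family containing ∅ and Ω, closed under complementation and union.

Take S₀ = ℰ ∪ {∅, Ω} = { ∅, {a,b,c}, {a,b,c,d}, {a,b,c,f}, Ω }.
Round 1 (4 new):
  {d,e}  = Ω∖{a,b,c,f}
  {e,f}  = Ω∖{a,b,c,d}
  {d,e,f}  = Ω∖{a,b,c}
  {a,b,c,d,f}  = {a,b,c,d} ∪ {a,b,c,f}
  |family| = 9
Round 2. New:
  {e}  = Ω∖{a,b,c,d,f}
  {a,b,c,d,e}  = {a,b,c} ∪ {d,e}
  {a,b,c,e,f}  = {a,b,c} ∪ {e,f}
  |family| = 12
Round 3: 3 new —
  {d}  = Ω∖{a,b,c,e,f}
  {f}  = Ω∖{a,b,c,d,e}
  {a,b,c,e}  = {a,b,c} ∪ {e}
  |family| = 15
Round 4: +1 →
  {d,f}  = Ω∖{a,b,c,e}
  |family| = 16
Round 5: stable.

|σ(ℰ)| = 16.  σ(ℰ) = { ∅, {d}, {e}, {f}, {d,e}, {d,f}, {e,f}, {a,b,c}, {d,e,f}, {a,b,c,d}, {a,b,c,e}, {a,b,c,f}, {a,b,c,d,e}, {a,b,c,d,f}, {a,b,c,e,f}, Ω }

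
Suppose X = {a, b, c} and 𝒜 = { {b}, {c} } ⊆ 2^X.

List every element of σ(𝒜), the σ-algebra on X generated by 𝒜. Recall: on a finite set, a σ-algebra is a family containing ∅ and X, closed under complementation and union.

|σ(𝒜)| = 8.  σ(𝒜) = { {}, {a}, {b}, {c}, {a, b}, {a, c}, {b, c}, X }

Derivation:
Initial family (4 sets): { {}, {b}, {c}, X }.
Pass 1. New:
  {a, b}  = complement {c}
  {a, c}  = complement {b}
  {b, c}  = {c} ∪ {b}
  — 7 sets.
Pass 2 adds 1:
  {a}  = complement {b, c}
  — 8 sets.
Pass 3: stable.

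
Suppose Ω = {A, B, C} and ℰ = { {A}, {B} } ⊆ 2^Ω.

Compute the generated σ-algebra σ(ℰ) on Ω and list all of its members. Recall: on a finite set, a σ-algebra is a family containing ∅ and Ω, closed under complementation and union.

|σ(ℰ)| = 8.  σ(ℰ) = { {}, {A}, {B}, {C}, {A, B}, {A, C}, {B, C}, Ω }

Trace:
Take S₀ = ℰ ∪ {∅, Ω} = { {}, {A}, {B}, Ω }.
Round 1 adds 3:
  {A, B}  = {A} ∪ {B}
  {A, C}  = complement {B}
  {B, C}  = complement {A}
Round 2 adds 1:
  {C}  = complement {A, B}
Round 3: stable.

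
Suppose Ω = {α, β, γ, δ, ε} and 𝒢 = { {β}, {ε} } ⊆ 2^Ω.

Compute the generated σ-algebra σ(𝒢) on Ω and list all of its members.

Answer: σ(𝒢) = { {}, {β}, {ε}, {β, ε}, {α, γ, δ}, {α, β, γ, δ}, {α, γ, δ, ε}, Ω }

Working:
Start: 𝒢 ∪ {∅, Ω} = { {}, {β}, {ε}, Ω }.
Round 1 (3 new):
  {β, ε}  = {β} ∪ {ε}
  {α, β, γ, δ}  = ᶜ of {ε}
  {α, γ, δ, ε}  = ᶜ of {β}
Round 2: +1 →
  {α, γ, δ}  = ᶜ of {β, ε}
Round 3 adds nothing — fixpoint reached.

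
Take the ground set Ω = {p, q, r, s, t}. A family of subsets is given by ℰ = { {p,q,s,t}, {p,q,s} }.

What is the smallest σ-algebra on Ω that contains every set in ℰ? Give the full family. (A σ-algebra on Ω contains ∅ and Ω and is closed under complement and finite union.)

Answer: σ(ℰ) = { ∅, {r}, {t}, {r,t}, {p,q,s}, {p,q,r,s}, {p,q,s,t}, Ω }

Working:
Start: ℰ ∪ {∅, Ω} = { ∅, {p,q,s}, {p,q,s,t}, Ω }.
Step 1. New:
  {r}  = {p,q,s,t}ᶜ
  {r,t}  = {p,q,s}ᶜ
  — 6 sets.
Step 2: +1 →
  {p,q,r,s}  = {r} ∪ {p,q,s}
  — 7 sets.
Step 3: +1 →
  {t}  = {p,q,r,s}ᶜ
  — 8 sets.
Step 4: stable.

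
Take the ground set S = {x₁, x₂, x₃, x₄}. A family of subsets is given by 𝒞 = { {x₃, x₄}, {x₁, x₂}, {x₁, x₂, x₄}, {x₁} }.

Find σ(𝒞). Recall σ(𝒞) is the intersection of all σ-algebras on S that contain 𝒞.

Start: 𝒞 ∪ {∅, S} = { {}, {x₁}, {x₁, x₂}, {x₃, x₄}, {x₁, x₂, x₄}, S }.
Round 1: 3 new —
  {x₃}  = S∖{x₁, x₂, x₄}
  {x₁, x₃, x₄}  = {x₃, x₄} ∪ {x₁}
  {x₂, x₃, x₄}  = S∖{x₁}
  — 9 sets.
Round 2 adds 3:
  {x₂}  = S∖{x₁, x₃, x₄}
  {x₁, x₃}  = {x₃} ∪ {x₁}
  {x₁, x₂, x₃}  = {x₁, x₂} ∪ {x₃}
  — 12 sets.
Round 3: +3 →
  {x₄}  = S∖{x₁, x₂, x₃}
  {x₂, x₃}  = {x₃} ∪ {x₂}
  {x₂, x₄}  = S∖{x₁, x₃}
  — 15 sets.
Round 4. New:
  {x₁, x₄}  = S∖{x₂, x₃}
  — 16 sets.
Round 5: no new sets; the family is a σ-algebra.

Therefore σ(𝒞) = { {}, {x₁}, {x₂}, {x₃}, {x₄}, {x₁, x₂}, {x₁, x₃}, {x₁, x₄}, {x₂, x₃}, {x₂, x₄}, {x₃, x₄}, {x₁, x₂, x₃}, {x₁, x₂, x₄}, {x₁, x₃, x₄}, {x₂, x₃, x₄}, S } (|σ(𝒞)| = 16).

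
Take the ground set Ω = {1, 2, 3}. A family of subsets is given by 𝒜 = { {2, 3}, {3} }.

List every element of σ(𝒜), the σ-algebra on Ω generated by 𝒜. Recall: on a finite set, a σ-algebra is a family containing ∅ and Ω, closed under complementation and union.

Seed the family with 𝒜 together with ∅ and Ω: { {}, {3}, {2, 3}, Ω }.
Round 1 (2 new):
  {1}  = {2, 3}ᶜ
  {1, 2}  = {3}ᶜ
  (now 6)
Round 2 adds 1:
  {1, 3}  = {3} ∪ {1}
  (now 7)
Round 3. New:
  {2}  = {1, 3}ᶜ
  (now 8)
Round 4: closed — nothing new.

σ(𝒜) = { {}, {1}, {2}, {3}, {1, 2}, {1, 3}, {2, 3}, Ω }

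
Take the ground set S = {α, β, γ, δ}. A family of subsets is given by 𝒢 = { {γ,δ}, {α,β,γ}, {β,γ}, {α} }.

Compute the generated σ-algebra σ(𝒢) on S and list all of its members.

Seed the family with 𝒢 together with ∅ and S: { ∅, {α}, {β,γ}, {γ,δ}, {α,β,γ}, S }.
Round 1: +5 →
  {δ}  = S∖{α,β,γ}
  {α,β}  = S∖{γ,δ}
  {α,δ}  = S∖{β,γ}
  {α,γ,δ}  = {γ,δ} ∪ {α}
  {β,γ,δ}  = S∖{α}
  [11 total]
Round 2. New:
  {β}  = S∖{α,γ,δ}
  {α,β,δ}  = {α,β} ∪ {α,δ}
  [13 total]
Round 3: 2 new —
  {γ}  = S∖{α,β,δ}
  {β,δ}  = {δ} ∪ {β}
  [15 total]
Round 4. New:
  {α,γ}  = S∖{β,δ}
  [16 total]
After Round 5 the family is unchanged; done.

Therefore σ(𝒢) = { ∅, {α}, {β}, {γ}, {δ}, {α,β}, {α,γ}, {α,δ}, {β,γ}, {β,δ}, {γ,δ}, {α,β,γ}, {α,β,δ}, {α,γ,δ}, {β,γ,δ}, S } (|σ(𝒢)| = 16).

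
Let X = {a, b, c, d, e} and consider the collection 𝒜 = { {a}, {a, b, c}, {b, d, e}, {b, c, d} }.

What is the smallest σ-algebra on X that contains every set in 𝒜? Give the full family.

Take S₀ = 𝒜 ∪ {∅, X} = { ∅, {a}, {a, b, c}, {b, c, d}, {b, d, e}, X }.
Pass 1 (6 new):
  {a, c}  = ᶜ of {b, d, e}
  {a, e}  = ᶜ of {b, c, d}
  {d, e}  = ᶜ of {a, b, c}
  {a, b, c, d}  = {a, b, c} ∪ {b, c, d}
  {a, b, d, e}  = {b, d, e} ∪ {a}
  {b, c, d, e}  = ᶜ of {a}
  |family| = 12
Pass 2 (6 new):
  {c}  = ᶜ of {a, b, d, e}
  {e}  = ᶜ of {a, b, c, d}
  {a, c, e}  = {a, c} ∪ {a, e}
  {a, d, e}  = {d, e} ∪ {a, e}
  {a, b, c, e}  = {a, b, c} ∪ {a, e}
  {a, c, d, e}  = {d, e} ∪ {a, c}
  |family| = 18
Pass 3 (6 new):
  {b}  = ᶜ of {a, c, d, e}
  {d}  = ᶜ of {a, b, c, e}
  {b, c}  = ᶜ of {a, d, e}
  {b, d}  = ᶜ of {a, c, e}
  {c, e}  = {c} ∪ {e}
  {c, d, e}  = {d, e} ∪ {c}
  |family| = 24
Pass 4: 8 new —
  {a, b}  = ᶜ of {c, d, e}
  {a, d}  = {d} ∪ {a}
  {b, e}  = {b} ∪ {e}
  {c, d}  = {c} ∪ {d}
  {a, b, d}  = ᶜ of {c, e}
  {a, b, e}  = {b} ∪ {a, e}
  {a, c, d}  = {a, c} ∪ {d}
  {b, c, e}  = {b} ∪ {c, e}
  |family| = 32
Pass 5: closed — nothing new.

|σ(𝒜)| = 32.  σ(𝒜) = { ∅, {a}, {b}, {c}, {d}, {e}, {a, b}, {a, c}, {a, d}, {a, e}, {b, c}, {b, d}, {b, e}, {c, d}, {c, e}, {d, e}, {a, b, c}, {a, b, d}, {a, b, e}, {a, c, d}, {a, c, e}, {a, d, e}, {b, c, d}, {b, c, e}, {b, d, e}, {c, d, e}, {a, b, c, d}, {a, b, c, e}, {a, b, d, e}, {a, c, d, e}, {b, c, d, e}, X }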